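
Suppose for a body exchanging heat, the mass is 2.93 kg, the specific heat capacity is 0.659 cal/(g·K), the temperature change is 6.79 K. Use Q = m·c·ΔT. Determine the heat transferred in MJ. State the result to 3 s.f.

0.0549 MJ

Q is given directly by: Q = mcΔT.
m = 2.93 kg; c = 0.659 cal/(g·K) = 2757 J/(kg·K); ΔT = 6.79 K.
Q = 54855 J
54855 J × (1 MJ / 1.000×10^6 J) = 0.05485 MJ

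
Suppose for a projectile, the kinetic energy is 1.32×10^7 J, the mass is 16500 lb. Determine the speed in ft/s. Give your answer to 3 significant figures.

Rearranging KE = ½mv² for v: v = √(2·KE/m).
KE = 1.32×10^7 J; m = 16500 lb = 7484 kg.
v = 59.39 m/s
59.39 m/s × (1 ft/s / 0.3048 m/s) = 194.9 ft/s

195 ft/s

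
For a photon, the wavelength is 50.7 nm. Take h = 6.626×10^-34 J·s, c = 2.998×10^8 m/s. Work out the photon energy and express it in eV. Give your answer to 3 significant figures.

24.5 eV

Directly: E = hc/λ.
λ = 50.7 nm = 5.070×10^-8 m; h = 6.626×10^-34 J·s; c = 2.998×10^8 m/s.
E = 3.918×10^-18 J
3.918×10^-18 J × (1 eV / 1.602×10^-19 J) = 24.45 eV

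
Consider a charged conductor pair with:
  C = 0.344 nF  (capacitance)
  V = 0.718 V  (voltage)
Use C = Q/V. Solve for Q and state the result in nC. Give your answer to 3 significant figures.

Rearranging: Q = CV.
C = 0.344 nF = 3.440×10^-10 F; V = 0.718 V.
Q = 2.470×10^-10 C
2.470×10^-10 C × (1 nC / 1.000×10^-9 C) = 0.2470 nC

0.247 nC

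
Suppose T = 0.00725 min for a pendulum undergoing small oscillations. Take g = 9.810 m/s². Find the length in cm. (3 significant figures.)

Rearranging: L = g·(T/2π)².
T = 0.00725 min = 0.4350 s; g = 9.810 m/s².
L = 0.04702 m
0.04702 m × (1 cm / 0.01000 m) = 4.702 cm

4.70 cm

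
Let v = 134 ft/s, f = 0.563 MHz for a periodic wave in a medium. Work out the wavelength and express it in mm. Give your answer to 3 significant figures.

Rearranging v = f·λ for λ: λ = v/f.
v = 134 ft/s = 40.84 m/s; f = 0.563 MHz = 5.630×10^5 Hz.
λ = 7.255×10^-5 m
7.255×10^-5 m × (1 mm / 0.001000 m) = 0.07255 mm

0.0725 mm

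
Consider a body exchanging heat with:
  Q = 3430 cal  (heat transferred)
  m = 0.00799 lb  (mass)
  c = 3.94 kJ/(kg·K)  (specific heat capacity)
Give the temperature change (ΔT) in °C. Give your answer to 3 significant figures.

1010 °C

Rearranging Q = m·c·ΔT for ΔT: ΔT = Q/(m·c).
Q = 3430 cal = 14351 J; m = 0.00799 lb = 0.003624 kg; c = 3.94 kJ/(kg·K) = 3940 J/(kg·K).
ΔT = 1005 K
Since 1 °C = 1 K, 1005 °C.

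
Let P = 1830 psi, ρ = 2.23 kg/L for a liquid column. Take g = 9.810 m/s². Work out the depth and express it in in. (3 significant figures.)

22700 in

Rearranging P = ρ·g·h for h: h = P/(ρ·g).
P = 1830 psi = 1.262×10^7 Pa; ρ = 2.23 kg/L = 2230 kg/m³; g = 9.810 m/s².
h = 576.8 m
576.8 m × (1 in / 0.02540 m) = 22707 in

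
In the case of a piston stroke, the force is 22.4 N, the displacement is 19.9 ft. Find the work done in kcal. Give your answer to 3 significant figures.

0.0325 kcal

Directly: W = F·d.
F = 22.4 N; d = 19.9 ft = 6.066 m.
W = 135.9 J  (the unit combination reduces to kg·m²/s² = J)
135.9 J × (1 kcal / 4184 J) = 0.03247 kcal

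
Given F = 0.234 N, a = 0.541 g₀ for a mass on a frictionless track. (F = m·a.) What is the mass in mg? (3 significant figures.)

Rearranging F = m·a for m: m = F/a.
F = 0.234 N; a = 0.541 g₀ = 5.305 m/s².
m = 0.04411 kg
0.04411 kg × (1 mg / 1.000×10^-6 kg) = 44106 mg

44100 mg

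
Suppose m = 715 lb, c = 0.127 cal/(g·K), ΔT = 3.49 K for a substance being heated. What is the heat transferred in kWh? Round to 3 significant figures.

Q is given directly by: Q = mcΔT.
m = 715 lb = 324.3 kg; c = 0.127 cal/(g·K) = 531.4 J/(kg·K); ΔT = 3.49 K.
Q = 6.014×10^5 J
6.014×10^5 J × (1 kWh / 3.600×10^6 J) = 0.1671 kWh

0.167 kWh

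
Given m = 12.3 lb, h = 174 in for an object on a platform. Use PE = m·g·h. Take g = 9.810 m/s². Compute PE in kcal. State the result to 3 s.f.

0.0578 kcal

Directly: PE = mgh.
m = 12.3 lb = 5.579 kg; h = 174 in = 4.420 m; g = 9.810 m/s².
PE = 241.9 J  (the unit combination reduces to kg·m²/s² = J)
241.9 J × (1 kcal / 4184 J) = 0.05781 kcal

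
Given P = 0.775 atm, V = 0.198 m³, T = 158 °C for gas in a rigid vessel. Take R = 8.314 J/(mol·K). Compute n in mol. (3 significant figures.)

4.34 mol

Rearranging: n = PV/(RT).
P = 0.775 atm = 78527 Pa; V = 0.198 m³; T = 158 °C = 431.1 K; R = 8.314 J/(mol·K).
n = 4.338 mol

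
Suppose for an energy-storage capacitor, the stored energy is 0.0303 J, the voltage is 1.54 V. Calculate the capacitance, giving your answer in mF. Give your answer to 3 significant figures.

Solving E = ½C·V² for C: C = 2E/V².
E = 0.0303 J; V = 1.54 V.
C = 0.02555 F
0.02555 F × (1 mF / 0.001000 F) = 25.55 mF

25.6 mF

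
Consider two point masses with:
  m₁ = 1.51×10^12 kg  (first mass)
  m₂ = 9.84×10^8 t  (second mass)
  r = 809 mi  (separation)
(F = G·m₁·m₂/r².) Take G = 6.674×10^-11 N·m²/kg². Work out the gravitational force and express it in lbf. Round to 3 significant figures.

F is given directly by: F = Gm₁m₂/r².
m₁ = 1.51×10^12 kg; m₂ = 9.84×10^8 t = 9.840×10^11 kg; r = 809 mi = 1.302×10^6 m; G = 6.674×10^-11 N·m²/kg².
F = 58.50 N
58.50 N × (1 lbf / 4.448 N) = 13.15 lbf

13.2 lbf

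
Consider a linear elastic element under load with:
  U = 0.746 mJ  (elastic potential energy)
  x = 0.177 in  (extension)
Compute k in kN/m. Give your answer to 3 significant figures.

Rearranging U = ½k·x² for k: k = 2U/x².
U = 0.746 mJ = 7.460×10^-4 J; x = 0.177 in = 0.004496 m.
k = 73.82 N/m
73.82 N/m × (1 kN/m / 1000 N/m) = 0.07382 kN/m

0.0738 kN/m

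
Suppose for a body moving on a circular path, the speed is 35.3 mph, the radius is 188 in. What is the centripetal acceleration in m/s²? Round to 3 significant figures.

52.1 m/s²

a is given directly by: a = v²/r.
v = 35.3 mph = 15.78 m/s; r = 188 in = 4.775 m.
a = 52.15 m/s²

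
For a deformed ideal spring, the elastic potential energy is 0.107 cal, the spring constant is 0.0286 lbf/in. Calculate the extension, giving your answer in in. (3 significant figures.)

16.6 in

Solving U = ½k·x² for x: x = √(2U/k).
U = 0.107 cal = 0.4477 J; k = 0.0286 lbf/in = 5.009 N/m.
x = 0.4228 m
0.4228 m × (1 in / 0.02540 m) = 16.65 in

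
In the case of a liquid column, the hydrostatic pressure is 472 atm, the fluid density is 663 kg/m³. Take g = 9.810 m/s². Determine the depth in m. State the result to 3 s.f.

7350 m

Solving P = ρ·g·h for h: h = P/(ρ·g).
P = 472 atm = 4.783×10^7 Pa; ρ = 663 kg/m³; g = 9.810 m/s².
h = 7353 m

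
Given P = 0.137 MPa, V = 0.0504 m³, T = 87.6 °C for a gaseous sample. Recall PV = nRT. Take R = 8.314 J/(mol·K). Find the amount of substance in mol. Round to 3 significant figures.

From the ideal-gas law: n = PV/(RT).
P = 0.137 MPa = 1.370×10^5 Pa; V = 0.0504 m³; T = 87.6 °C = 360.8 K; R = 8.314 J/(mol·K).
n = 2.302 mol

2.30 mol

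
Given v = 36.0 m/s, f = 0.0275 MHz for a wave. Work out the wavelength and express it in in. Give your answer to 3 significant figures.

Rearranging v = f·λ for λ: λ = v/f.
v = 36.0 m/s; f = 0.0275 MHz = 27500 Hz.
λ = 0.001309 m
0.001309 m × (1 in / 0.02540 m) = 0.05154 in

0.0515 in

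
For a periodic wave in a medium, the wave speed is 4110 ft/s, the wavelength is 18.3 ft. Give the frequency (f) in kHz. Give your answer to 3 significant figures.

0.225 kHz

Solving v = f·λ for f: f = v/λ.
v = 4110 ft/s = 1253 m/s; λ = 18.3 ft = 5.578 m.
f = 224.6 Hz
224.6 Hz × (1 kHz / 1000 Hz) = 0.2246 kHz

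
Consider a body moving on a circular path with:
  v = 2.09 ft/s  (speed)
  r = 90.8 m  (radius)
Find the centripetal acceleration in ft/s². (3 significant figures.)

Directly: a = v²/r.
v = 2.09 ft/s = 0.6370 m/s; r = 90.8 m.
a = 0.004469 m/s²
0.004469 m/s² × (1 ft/s² / 0.3048 m/s²) = 0.01466 ft/s²

0.0147 ft/s²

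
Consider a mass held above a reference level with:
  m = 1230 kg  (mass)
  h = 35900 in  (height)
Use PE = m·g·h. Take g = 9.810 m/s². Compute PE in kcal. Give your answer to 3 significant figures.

2630 kcal

PE is given directly by: PE = mgh.
m = 1230 kg; h = 35900 in = 911.9 m; g = 9.810 m/s².
PE = 1.100×10^7 J
1.100×10^7 J × (1 kcal / 4184 J) = 2630 kcal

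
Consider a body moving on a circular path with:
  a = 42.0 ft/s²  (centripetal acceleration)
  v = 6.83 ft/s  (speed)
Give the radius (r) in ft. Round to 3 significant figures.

Rearranging a = v²/r for r: r = v²/a.
a = 42.0 ft/s² = 12.80 m/s²; v = 6.83 ft/s = 2.082 m/s.
r = 0.3385 m
0.3385 m × (1 ft / 0.3048 m) = 1.111 ft

1.11 ft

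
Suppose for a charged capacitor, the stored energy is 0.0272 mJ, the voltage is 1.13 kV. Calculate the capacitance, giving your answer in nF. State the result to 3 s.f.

0.0426 nF

Rearranging E = ½C·V² for C: C = 2E/V².
E = 0.0272 mJ = 2.720×10^-5 J; V = 1.13 kV = 1130 V.
C = 4.260×10^-11 F
4.260×10^-11 F × (1 nF / 1.000×10^-9 F) = 0.04260 nF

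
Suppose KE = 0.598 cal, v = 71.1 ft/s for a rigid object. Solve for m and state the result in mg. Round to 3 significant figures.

10700 mg

Solving KE = ½mv² for m: m = 2·KE/v².
KE = 0.598 cal = 2.502 J; v = 71.1 ft/s = 21.67 m/s.
m = 0.01066 kg
0.01066 kg × (1 mg / 1.000×10^-6 kg) = 10655 mg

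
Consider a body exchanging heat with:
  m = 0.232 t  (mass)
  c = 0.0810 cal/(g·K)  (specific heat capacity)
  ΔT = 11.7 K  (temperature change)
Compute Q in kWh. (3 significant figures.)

Q is given directly by: Q = mcΔT.
m = 0.232 t = 232.0 kg; c = 0.0810 cal/(g·K) = 338.9 J/(kg·K); ΔT = 11.7 K.
Q = 9.199×10^5 J  (the unit combination reduces to kg·m²/s² = J)
9.199×10^5 J × (1 kWh / 3.600×10^6 J) = 0.2555 kWh

0.256 kWh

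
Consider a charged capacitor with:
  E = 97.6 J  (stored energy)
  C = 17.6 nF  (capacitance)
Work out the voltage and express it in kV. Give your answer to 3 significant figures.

105 kV

Rearranging: V = √(2E/C).
E = 97.6 J; C = 17.6 nF = 1.760×10^-8 F.
V = 1.053×10^5 V
1.053×10^5 V × (1 kV / 1000 V) = 105.3 kV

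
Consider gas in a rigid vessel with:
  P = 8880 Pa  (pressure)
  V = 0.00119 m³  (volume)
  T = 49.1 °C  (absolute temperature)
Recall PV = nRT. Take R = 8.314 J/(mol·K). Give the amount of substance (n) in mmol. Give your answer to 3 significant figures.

3.94 mmol

From the ideal-gas law: n = PV/(RT).
P = 8880 Pa; V = 0.00119 m³; T = 49.1 °C = 322.2 K; R = 8.314 J/(mol·K).
n = 0.003944 mol
0.003944 mol × (1 mmol / 0.001000 mol) = 3.944 mmol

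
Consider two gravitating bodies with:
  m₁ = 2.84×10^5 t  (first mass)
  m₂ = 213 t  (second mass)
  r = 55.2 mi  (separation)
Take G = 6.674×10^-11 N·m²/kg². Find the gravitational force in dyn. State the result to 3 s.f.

0.0512 dyn

Directly: F = Gm₁m₂/r².
m₁ = 2.84×10^5 t = 2.840×10^8 kg; m₂ = 213 t = 2.130×10^5 kg; r = 55.2 mi = 88836 m; G = 6.674×10^-11 N·m²/kg².
F = 5.116×10^-7 N
5.116×10^-7 N × (1 dyn / 1.000×10^-5 N) = 0.05116 dyn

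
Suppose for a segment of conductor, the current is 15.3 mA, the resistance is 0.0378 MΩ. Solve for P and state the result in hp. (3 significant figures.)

Directly: P = I²R.
I = 15.3 mA = 0.01530 A; R = 0.0378 MΩ = 37800 Ω.
P = 8.849 W  (the unit combination reduces to kg·m²/s³ = W)
8.849 W × (1 hp / 745.7 W) = 0.01187 hp

0.0119 hp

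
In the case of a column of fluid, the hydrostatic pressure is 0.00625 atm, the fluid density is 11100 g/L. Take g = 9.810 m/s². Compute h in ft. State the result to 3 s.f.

0.0191 ft

Solving P = ρ·g·h for h: h = P/(ρ·g).
P = 0.00625 atm = 633.3 Pa; ρ = 11100 g/L = 11100 kg/m³; g = 9.810 m/s².
h = 0.005816 m
0.005816 m × (1 ft / 0.3048 m) = 0.01908 ft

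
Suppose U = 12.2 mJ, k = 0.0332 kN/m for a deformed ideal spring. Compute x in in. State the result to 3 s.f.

Solving U = ½k·x² for x: x = √(2U/k).
U = 12.2 mJ = 0.01220 J; k = 0.0332 kN/m = 33.20 N/m.
x = 0.02711 m
0.02711 m × (1 in / 0.02540 m) = 1.067 in

1.07 in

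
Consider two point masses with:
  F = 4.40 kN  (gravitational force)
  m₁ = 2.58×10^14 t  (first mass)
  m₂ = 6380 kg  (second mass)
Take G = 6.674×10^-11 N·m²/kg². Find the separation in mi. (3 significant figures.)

From Newton's law of gravitation: r = √(G·m₁m₂/F).
F = 4.40 kN = 4400 N; m₁ = 2.58×10^14 t = 2.580×10^17 kg; m₂ = 6380 kg; G = 6.674×10^-11 N·m²/kg².
r = 4997 m
4997 m × (1 mi / 1609 m) = 3.105 mi

3.10 mi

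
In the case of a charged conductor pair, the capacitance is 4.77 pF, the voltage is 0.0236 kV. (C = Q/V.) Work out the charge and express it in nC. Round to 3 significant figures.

Solving C = Q/V for Q: Q = CV.
C = 4.77 pF = 4.770×10^-12 F; V = 0.0236 kV = 23.60 V.
Q = 1.126×10^-10 C  (the unit combination reduces to A·s = C)
1.126×10^-10 C × (1 nC / 1.000×10^-9 C) = 0.1126 nC

0.113 nC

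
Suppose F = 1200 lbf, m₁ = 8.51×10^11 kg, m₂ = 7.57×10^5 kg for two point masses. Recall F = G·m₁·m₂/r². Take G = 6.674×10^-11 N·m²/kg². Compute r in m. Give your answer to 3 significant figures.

89.7 m

From Newton's law of gravitation: r = √(G·m₁m₂/F).
F = 1200 lbf = 5338 N; m₁ = 8.51×10^11 kg; m₂ = 7.57×10^5 kg; G = 6.674×10^-11 N·m²/kg².
r = 89.75 m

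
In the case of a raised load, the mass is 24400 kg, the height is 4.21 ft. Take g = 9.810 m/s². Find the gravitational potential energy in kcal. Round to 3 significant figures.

73.4 kcal

PE is given directly by: PE = mgh.
m = 24400 kg; h = 4.21 ft = 1.283 m; g = 9.810 m/s².
PE = 3.072×10^5 J
3.072×10^5 J × (1 kcal / 4184 J) = 73.41 kcal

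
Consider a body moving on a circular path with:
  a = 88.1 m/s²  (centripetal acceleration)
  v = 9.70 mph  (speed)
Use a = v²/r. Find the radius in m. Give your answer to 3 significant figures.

0.213 m

Rearranging: r = v²/a.
a = 88.1 m/s²; v = 9.70 mph = 4.336 m/s.
r = 0.2134 m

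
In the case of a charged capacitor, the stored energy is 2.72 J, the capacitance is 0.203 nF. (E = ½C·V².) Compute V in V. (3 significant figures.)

Solving E = ½C·V² for V: V = √(2E/C).
E = 2.72 J; C = 0.203 nF = 2.030×10^-10 F.
V = 1.637×10^5 V  (the unit combination reduces to kg·m²/(A·s³) = V)

1.64×10^5 V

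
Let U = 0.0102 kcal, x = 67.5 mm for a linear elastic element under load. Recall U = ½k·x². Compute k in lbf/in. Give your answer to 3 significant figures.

Rearranging: k = 2U/x².
U = 0.0102 kcal = 42.68 J; x = 67.5 mm = 0.06750 m.
k = 18733 N/m
18733 N/m × (1 lbf/in / 175.1 N/m) = 107.0 lbf/in

107 lbf/in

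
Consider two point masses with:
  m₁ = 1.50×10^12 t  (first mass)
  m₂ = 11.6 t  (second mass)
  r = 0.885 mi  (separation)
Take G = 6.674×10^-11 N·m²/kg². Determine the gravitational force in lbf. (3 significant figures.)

129 lbf

F is given directly by: F = Gm₁m₂/r².
m₁ = 1.50×10^12 t = 1.500×10^15 kg; m₂ = 11.6 t = 11600 kg; r = 0.885 mi = 1424 m; G = 6.674×10^-11 N·m²/kg².
F = 572.5 N  (the unit combination reduces to kg·m/s² = N)
572.5 N × (1 lbf / 4.448 N) = 128.7 lbf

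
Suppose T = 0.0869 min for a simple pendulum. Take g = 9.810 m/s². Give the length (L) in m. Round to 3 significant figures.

6.76 m

Rearranging: L = g·(T/2π)².
T = 0.0869 min = 5.214 s; g = 9.810 m/s².
L = 6.755 m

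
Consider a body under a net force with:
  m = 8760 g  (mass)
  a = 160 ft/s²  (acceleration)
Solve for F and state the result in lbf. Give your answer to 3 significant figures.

From Newton's second law: F = m·a.
m = 8760 g = 8.760 kg; a = 160 ft/s² = 48.77 m/s².
F = 427.2 N  (the unit combination reduces to kg·m/s² = N)
427.2 N × (1 lbf / 4.448 N) = 96.04 lbf

96.0 lbf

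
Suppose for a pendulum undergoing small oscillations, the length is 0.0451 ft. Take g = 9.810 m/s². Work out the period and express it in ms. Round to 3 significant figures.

235 ms

T is given directly by: T = 2π√(L/g).
L = 0.0451 ft = 0.01375 m; g = 9.810 m/s².
T = 0.2352 s
0.2352 s × (1 ms / 0.001000 s) = 235.2 ms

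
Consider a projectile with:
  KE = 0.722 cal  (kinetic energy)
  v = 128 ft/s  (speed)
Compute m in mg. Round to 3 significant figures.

3970 mg

Rearranging: m = 2·KE/v².
KE = 0.722 cal = 3.021 J; v = 128 ft/s = 39.01 m/s.
m = 0.003969 kg
0.003969 kg × (1 mg / 1.000×10^-6 kg) = 3969 mg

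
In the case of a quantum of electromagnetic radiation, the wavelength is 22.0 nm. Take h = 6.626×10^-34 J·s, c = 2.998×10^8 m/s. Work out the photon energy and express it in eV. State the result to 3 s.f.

Directly: E = hc/λ.
λ = 22.0 nm = 2.200×10^-8 m; h = 6.626×10^-34 J·s; c = 2.998×10^8 m/s.
E = 9.029×10^-18 J
9.029×10^-18 J × (1 eV / 1.602×10^-19 J) = 56.36 eV

56.4 eV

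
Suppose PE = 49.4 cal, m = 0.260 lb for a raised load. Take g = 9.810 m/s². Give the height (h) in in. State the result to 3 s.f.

7030 in

Rearranging PE = m·g·h for h: h = PE/(m·g).
PE = 49.4 cal = 206.7 J; m = 0.260 lb = 0.1179 kg; g = 9.810 m/s².
h = 178.7 m
178.7 m × (1 in / 0.02540 m) = 7034 in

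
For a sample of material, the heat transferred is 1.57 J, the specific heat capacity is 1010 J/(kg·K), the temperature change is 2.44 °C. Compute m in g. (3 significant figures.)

Rearranging Q = m·c·ΔT for m: m = Q/(c·ΔT).
Q = 1.57 J; c = 1010 J/(kg·K); ΔT = 2.44 °C = 2.440 K.
m = 6.371×10^-4 kg
6.371×10^-4 kg × (1 g / 0.001000 kg) = 0.6371 g

0.637 g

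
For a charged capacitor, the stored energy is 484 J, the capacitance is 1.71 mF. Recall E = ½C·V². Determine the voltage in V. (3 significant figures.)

Rearranging E = ½C·V² for V: V = √(2E/C).
E = 484 J; C = 1.71 mF = 0.001710 F.
V = 752.4 V

752 V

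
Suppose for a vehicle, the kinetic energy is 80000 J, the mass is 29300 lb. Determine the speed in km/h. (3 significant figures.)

12.5 km/h

Rearranging KE = ½mv² for v: v = √(2·KE/m).
KE = 80000 J; m = 29300 lb = 13290 kg.
v = 3.470 m/s
3.470 m/s × (1 km/h / 0.2778 m/s) = 12.49 km/h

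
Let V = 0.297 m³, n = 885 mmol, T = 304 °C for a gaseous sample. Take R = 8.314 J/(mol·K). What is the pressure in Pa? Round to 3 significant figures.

14300 Pa

From the ideal-gas law: P = nRT/V.
V = 0.297 m³; n = 885 mmol = 0.8850 mol; T = 304 °C = 577.1 K; R = 8.314 J/(mol·K).
P = 14298 Pa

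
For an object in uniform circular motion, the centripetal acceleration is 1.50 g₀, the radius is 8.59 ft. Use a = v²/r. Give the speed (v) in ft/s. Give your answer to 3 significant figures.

Rearranging a = v²/r for v: v = √(a·r).
a = 1.50 g₀ = 14.71 m/s²; r = 8.59 ft = 2.618 m.
v = 6.206 m/s
6.206 m/s × (1 ft/s / 0.3048 m/s) = 20.36 ft/s

20.4 ft/s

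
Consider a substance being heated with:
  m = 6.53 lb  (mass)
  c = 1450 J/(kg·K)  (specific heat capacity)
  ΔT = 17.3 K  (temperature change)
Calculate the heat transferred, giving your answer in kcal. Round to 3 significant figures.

Q is given directly by: Q = mcΔT.
m = 6.53 lb = 2.962 kg; c = 1450 J/(kg·K); ΔT = 17.3 K.
Q = 74301 J  (the unit combination reduces to kg·m²/s² = J)
74301 J × (1 kcal / 4184 J) = 17.76 kcal

17.8 kcal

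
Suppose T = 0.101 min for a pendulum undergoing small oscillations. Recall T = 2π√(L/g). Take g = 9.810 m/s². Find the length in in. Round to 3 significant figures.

Rearranging T = 2π√(L/g) for L: L = g·(T/2π)².
T = 0.101 min = 6.060 s; g = 9.810 m/s².
L = 9.125 m
9.125 m × (1 in / 0.02540 m) = 359.3 in

359 in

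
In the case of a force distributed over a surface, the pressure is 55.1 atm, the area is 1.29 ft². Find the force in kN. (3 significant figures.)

669 kN

Rearranging P = F/A for F: F = P·A.
P = 55.1 atm = 5.583×10^6 Pa; A = 1.29 ft² = 0.1198 m².
F = 6.691×10^5 N
6.691×10^5 N × (1 kN / 1000 N) = 669.1 kN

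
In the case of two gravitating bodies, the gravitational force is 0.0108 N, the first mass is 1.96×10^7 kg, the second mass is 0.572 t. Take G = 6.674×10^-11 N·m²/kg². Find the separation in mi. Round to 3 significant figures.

0.00517 mi

Rearranging: r = √(G·m₁m₂/F).
F = 0.0108 N; m₁ = 1.96×10^7 kg; m₂ = 0.572 t = 572.0 kg; G = 6.674×10^-11 N·m²/kg².
r = 8.324 m
8.324 m × (1 mi / 1609 m) = 0.005172 mi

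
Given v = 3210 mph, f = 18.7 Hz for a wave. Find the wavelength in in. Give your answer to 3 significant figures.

Rearranging: λ = v/f.
v = 3210 mph = 1435 m/s; f = 18.7 Hz.
λ = 76.74 m
76.74 m × (1 in / 0.02540 m) = 3021 in

3020 in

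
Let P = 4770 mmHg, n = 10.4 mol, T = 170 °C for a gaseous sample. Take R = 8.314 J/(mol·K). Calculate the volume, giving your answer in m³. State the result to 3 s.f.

From the ideal-gas law: V = nRT/P.
P = 4770 mmHg = 6.359×10^5 Pa; n = 10.4 mol; T = 170 °C = 443.1 K; R = 8.314 J/(mol·K).
V = 0.06025 m³

0.0603 m³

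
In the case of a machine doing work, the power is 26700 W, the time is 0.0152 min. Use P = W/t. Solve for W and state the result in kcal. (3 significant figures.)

5.82 kcal

Solving P = W/t for W: W = P·t.
P = 26700 W; t = 0.0152 min = 0.9120 s.
W = 24350 J  (the unit combination reduces to kg·m²/s² = J)
24350 J × (1 kcal / 4184 J) = 5.820 kcal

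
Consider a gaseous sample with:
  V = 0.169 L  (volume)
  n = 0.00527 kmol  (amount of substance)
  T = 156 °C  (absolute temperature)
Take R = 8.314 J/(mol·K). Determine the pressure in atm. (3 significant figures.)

1100 atm

P is given directly by: P = nRT/V.
V = 0.169 L = 1.690×10^-4 m³; n = 0.00527 kmol = 5.270 mol; T = 156 °C = 429.1 K; R = 8.314 J/(mol·K).
P = 1.113×10^8 Pa  (the unit combination reduces to kg/(m·s²) = Pa)
1.113×10^8 Pa × (1 atm / 1.013×10^5 Pa) = 1098 atm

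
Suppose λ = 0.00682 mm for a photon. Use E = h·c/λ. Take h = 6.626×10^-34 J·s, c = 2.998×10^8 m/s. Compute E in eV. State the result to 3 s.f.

Directly: E = hc/λ.
λ = 0.00682 mm = 6.820×10^-6 m; h = 6.626×10^-34 J·s; c = 2.998×10^8 m/s.
E = 2.913×10^-20 J
2.913×10^-20 J × (1 eV / 1.602×10^-19 J) = 0.1818 eV

0.182 eV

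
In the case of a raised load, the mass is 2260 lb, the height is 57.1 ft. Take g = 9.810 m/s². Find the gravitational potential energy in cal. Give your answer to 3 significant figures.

PE is given directly by: PE = mgh.
m = 2260 lb = 1025 kg; h = 57.1 ft = 17.40 m; g = 9.810 m/s².
PE = 1.750×10^5 J
1.750×10^5 J × (1 cal / 4.184 J) = 41831 cal

41800 cal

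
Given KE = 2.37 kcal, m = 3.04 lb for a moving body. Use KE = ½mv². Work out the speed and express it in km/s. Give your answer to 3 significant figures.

Solving KE = ½mv² for v: v = √(2·KE/m).
KE = 2.37 kcal = 9916 J; m = 3.04 lb = 1.379 kg.
v = 119.9 m/s
119.9 m/s × (1 km/s / 1000 m/s) = 0.1199 km/s

0.120 km/s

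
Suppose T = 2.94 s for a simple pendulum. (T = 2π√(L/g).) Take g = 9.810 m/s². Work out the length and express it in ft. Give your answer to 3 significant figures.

Rearranging: L = g·(T/2π)².
T = 2.94 s; g = 9.810 m/s².
L = 2.148 m
2.148 m × (1 ft / 0.3048 m) = 7.047 ft

7.05 ft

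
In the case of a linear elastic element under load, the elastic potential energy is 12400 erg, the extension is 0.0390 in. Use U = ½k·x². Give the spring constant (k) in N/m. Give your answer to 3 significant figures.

2530 N/m

Rearranging: k = 2U/x².
U = 12400 erg = 0.001240 J; x = 0.0390 in = 9.906×10^-4 m.
k = 2527 N/m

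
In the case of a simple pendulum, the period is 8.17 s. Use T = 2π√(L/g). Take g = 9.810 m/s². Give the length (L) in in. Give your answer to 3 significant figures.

Rearranging: L = g·(T/2π)².
T = 8.17 s; g = 9.810 m/s².
L = 16.59 m
16.59 m × (1 in / 0.02540 m) = 653.0 in

653 in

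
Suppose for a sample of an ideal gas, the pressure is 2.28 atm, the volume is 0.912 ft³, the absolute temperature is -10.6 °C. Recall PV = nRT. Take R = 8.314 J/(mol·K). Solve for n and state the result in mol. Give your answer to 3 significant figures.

Rearranging: n = PV/(RT).
P = 2.28 atm = 2.310×10^5 Pa; V = 0.912 ft³ = 0.02582 m³; T = -10.6 °C = 262.5 K; R = 8.314 J/(mol·K).
n = 2.733 mol

2.73 mol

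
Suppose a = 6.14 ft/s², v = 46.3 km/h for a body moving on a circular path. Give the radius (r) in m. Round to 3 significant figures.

88.4 m

Solving a = v²/r for r: r = v²/a.
a = 6.14 ft/s² = 1.871 m/s²; v = 46.3 km/h = 12.86 m/s.
r = 88.38 m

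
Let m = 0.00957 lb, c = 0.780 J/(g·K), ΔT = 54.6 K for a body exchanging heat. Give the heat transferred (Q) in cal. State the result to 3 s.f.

Directly: Q = mcΔT.
m = 0.00957 lb = 0.004341 kg; c = 0.780 J/(g·K) = 780.0 J/(kg·K); ΔT = 54.6 K.
Q = 184.9 J
184.9 J × (1 cal / 4.184 J) = 44.18 cal

44.2 cal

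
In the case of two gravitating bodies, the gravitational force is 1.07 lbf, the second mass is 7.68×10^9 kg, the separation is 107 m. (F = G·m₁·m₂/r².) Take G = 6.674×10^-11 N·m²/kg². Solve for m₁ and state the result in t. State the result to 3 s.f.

From Newton's law of gravitation: m₁ = F·r²/(G·m₂).
F = 1.07 lbf = 4.760 N; m₂ = 7.68×10^9 kg; r = 107 m; G = 6.674×10^-11 N·m²/kg².
m₁ = 1.063×10^5 kg
1.063×10^5 kg × (1 t / 1000 kg) = 106.3 t

106 t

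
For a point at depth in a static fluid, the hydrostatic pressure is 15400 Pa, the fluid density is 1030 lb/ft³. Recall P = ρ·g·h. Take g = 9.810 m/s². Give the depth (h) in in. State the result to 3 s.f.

Rearranging P = ρ·g·h for h: h = P/(ρ·g).
P = 15400 Pa; ρ = 1030 lb/ft³ = 16499 kg/m³; g = 9.810 m/s².
h = 0.09515 m
0.09515 m × (1 in / 0.02540 m) = 3.746 in

3.75 in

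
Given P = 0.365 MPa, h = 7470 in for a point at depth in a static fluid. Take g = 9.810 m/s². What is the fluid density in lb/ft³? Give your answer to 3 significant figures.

Rearranging P = ρ·g·h for ρ: ρ = P/(g·h).
P = 0.365 MPa = 3.650×10^5 Pa; h = 7470 in = 189.7 m; g = 9.810 m/s².
ρ = 196.1 kg/m³
196.1 kg/m³ × (1 lb/ft³ / 16.02 kg/m³) = 12.24 lb/ft³

12.2 lb/ft³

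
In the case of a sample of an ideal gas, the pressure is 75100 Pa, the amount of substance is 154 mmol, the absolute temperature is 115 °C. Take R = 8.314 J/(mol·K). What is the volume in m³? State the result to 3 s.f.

0.00662 m³

Rearranging: V = nRT/P.
P = 75100 Pa; n = 154 mmol = 0.1540 mol; T = 115 °C = 388.1 K; R = 8.314 J/(mol·K).
V = 0.006617 m³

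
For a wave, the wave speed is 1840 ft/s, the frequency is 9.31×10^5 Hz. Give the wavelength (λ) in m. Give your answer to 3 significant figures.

Rearranging v = f·λ for λ: λ = v/f.
v = 1840 ft/s = 560.8 m/s; f = 9.31×10^5 Hz.
λ = 6.024×10^-4 m

6.02×10^-4 m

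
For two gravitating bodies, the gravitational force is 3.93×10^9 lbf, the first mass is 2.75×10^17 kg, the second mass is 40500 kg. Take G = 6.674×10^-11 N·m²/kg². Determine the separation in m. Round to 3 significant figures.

6.52 m

From Newton's law of gravitation: r = √(G·m₁m₂/F).
F = 3.93×10^9 lbf = 1.748×10^10 N; m₁ = 2.75×10^17 kg; m₂ = 40500 kg; G = 6.674×10^-11 N·m²/kg².
r = 6.521 m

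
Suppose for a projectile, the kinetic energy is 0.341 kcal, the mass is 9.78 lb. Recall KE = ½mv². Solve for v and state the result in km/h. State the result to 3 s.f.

91.3 km/h

Solving KE = ½mv² for v: v = √(2·KE/m).
KE = 0.341 kcal = 1427 J; m = 9.78 lb = 4.436 kg.
v = 25.36 m/s
25.36 m/s × (1 km/h / 0.2778 m/s) = 91.30 km/h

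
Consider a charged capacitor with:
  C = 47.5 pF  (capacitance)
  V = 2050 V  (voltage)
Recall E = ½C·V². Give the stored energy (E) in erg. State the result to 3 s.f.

998 erg

E is given directly by: E = ½CV².
C = 47.5 pF = 4.750×10^-11 F; V = 2050 V.
E = 9.981×10^-5 J
9.981×10^-5 J × (1 erg / 1.000×10^-7 J) = 998.1 erg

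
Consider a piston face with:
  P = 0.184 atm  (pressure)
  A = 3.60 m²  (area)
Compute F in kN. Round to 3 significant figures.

67.1 kN

Solving P = F/A for F: F = P·A.
P = 0.184 atm = 18644 Pa; A = 3.60 m².
F = 67118 N
67118 N × (1 kN / 1000 N) = 67.12 kN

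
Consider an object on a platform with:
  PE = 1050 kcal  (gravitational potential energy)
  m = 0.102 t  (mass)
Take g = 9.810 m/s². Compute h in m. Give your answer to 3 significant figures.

4390 m

Rearranging PE = m·g·h for h: h = PE/(m·g).
PE = 1050 kcal = 4.393×10^6 J; m = 0.102 t = 102.0 kg; g = 9.810 m/s².
h = 4390 m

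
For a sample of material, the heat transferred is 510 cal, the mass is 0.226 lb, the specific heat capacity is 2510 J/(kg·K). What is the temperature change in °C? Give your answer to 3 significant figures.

Solving Q = m·c·ΔT for ΔT: ΔT = Q/(m·c).
Q = 510 cal = 2134 J; m = 0.226 lb = 0.1025 kg; c = 2510 J/(kg·K).
ΔT = 8.293 K
Since 1 °C = 1 K, 8.293 °C.

8.29 °C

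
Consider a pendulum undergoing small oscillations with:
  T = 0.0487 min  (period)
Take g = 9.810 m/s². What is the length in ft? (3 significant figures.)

6.96 ft

Rearranging T = 2π√(L/g) for L: L = g·(T/2π)².
T = 0.0487 min = 2.922 s; g = 9.810 m/s².
L = 2.122 m
2.122 m × (1 ft / 0.3048 m) = 6.961 ft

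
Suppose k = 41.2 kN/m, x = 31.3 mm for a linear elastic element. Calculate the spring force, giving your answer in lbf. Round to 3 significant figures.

290 lbf

F is given directly by: F = kx.
k = 41.2 kN/m = 41200 N/m; x = 31.3 mm = 0.03130 m.
F = 1290 N
1290 N × (1 lbf / 4.448 N) = 289.9 lbf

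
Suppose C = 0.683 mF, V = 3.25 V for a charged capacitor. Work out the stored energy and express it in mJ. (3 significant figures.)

E is given directly by: E = ½CV².
C = 0.683 mF = 6.830×10^-4 F; V = 3.25 V.
E = 0.003607 J
0.003607 J × (1 mJ / 0.001000 J) = 3.607 mJ

3.61 mJ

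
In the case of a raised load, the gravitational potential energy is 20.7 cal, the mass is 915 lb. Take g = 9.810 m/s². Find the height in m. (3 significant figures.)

Rearranging PE = m·g·h for h: h = PE/(m·g).
PE = 20.7 cal = 86.61 J; m = 915 lb = 415.0 kg; g = 9.810 m/s².
h = 0.02127 m

0.0213 m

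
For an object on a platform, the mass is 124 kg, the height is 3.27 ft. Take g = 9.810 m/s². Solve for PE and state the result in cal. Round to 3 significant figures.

PE is given directly by: PE = mgh.
m = 124 kg; h = 3.27 ft = 0.9967 m; g = 9.810 m/s².
PE = 1212 J  (the unit combination reduces to kg·m²/s² = J)
1212 J × (1 cal / 4.184 J) = 289.8 cal

290 cal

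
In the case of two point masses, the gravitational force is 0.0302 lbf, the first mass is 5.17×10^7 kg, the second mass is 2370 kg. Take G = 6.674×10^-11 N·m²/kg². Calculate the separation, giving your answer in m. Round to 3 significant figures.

From Newton's law of gravitation: r = √(G·m₁m₂/F).
F = 0.0302 lbf = 0.1343 N; m₁ = 5.17×10^7 kg; m₂ = 2370 kg; G = 6.674×10^-11 N·m²/kg².
r = 7.802 m

7.80 m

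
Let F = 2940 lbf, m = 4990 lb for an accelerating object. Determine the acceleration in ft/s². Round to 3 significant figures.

Rearranging: a = F/m.
F = 2940 lbf = 13078 N; m = 4990 lb = 2263 kg.
a = 5.778 m/s²
5.778 m/s² × (1 ft/s² / 0.3048 m/s²) = 18.96 ft/s²

19.0 ft/s²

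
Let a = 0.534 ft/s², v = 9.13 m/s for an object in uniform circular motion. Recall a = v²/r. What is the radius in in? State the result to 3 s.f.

20200 in

Rearranging: r = v²/a.
a = 0.534 ft/s² = 0.1628 m/s²; v = 9.13 m/s.
r = 512.1 m
512.1 m × (1 in / 0.02540 m) = 20163 in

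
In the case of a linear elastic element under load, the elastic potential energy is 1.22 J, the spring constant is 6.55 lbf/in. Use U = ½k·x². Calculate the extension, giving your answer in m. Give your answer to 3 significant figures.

0.0461 m

Rearranging U = ½k·x² for x: x = √(2U/k).
U = 1.22 J; k = 6.55 lbf/in = 1147 N/m.
x = 0.04612 m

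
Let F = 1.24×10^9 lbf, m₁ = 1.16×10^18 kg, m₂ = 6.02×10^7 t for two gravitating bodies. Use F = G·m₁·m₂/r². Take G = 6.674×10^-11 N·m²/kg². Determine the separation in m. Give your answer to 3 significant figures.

29100 m

Solving F = G·m₁·m₂/r² for r: r = √(G·m₁m₂/F).
F = 1.24×10^9 lbf = 5.516×10^9 N; m₁ = 1.16×10^18 kg; m₂ = 6.02×10^7 t = 6.020×10^10 kg; G = 6.674×10^-11 N·m²/kg².
r = 29068 m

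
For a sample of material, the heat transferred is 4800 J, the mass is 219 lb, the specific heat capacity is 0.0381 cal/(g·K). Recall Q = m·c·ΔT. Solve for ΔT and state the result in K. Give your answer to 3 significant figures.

0.303 K

Rearranging Q = m·c·ΔT for ΔT: ΔT = Q/(m·c).
Q = 4800 J; m = 219 lb = 99.34 kg; c = 0.0381 cal/(g·K) = 159.4 J/(kg·K).
ΔT = 0.3031 K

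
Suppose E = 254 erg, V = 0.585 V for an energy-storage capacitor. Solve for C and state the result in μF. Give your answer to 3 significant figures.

Rearranging E = ½C·V² for C: C = 2E/V².
E = 254 erg = 2.540×10^-5 J; V = 0.585 V.
C = 1.484×10^-4 F
1.484×10^-4 F × (1 μF / 1.000×10^-6 F) = 148.4 μF

148 μF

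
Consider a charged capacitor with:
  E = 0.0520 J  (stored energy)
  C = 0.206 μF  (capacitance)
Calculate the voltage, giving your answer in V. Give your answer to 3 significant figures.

711 V

Solving E = ½C·V² for V: V = √(2E/C).
E = 0.0520 J; C = 0.206 μF = 2.060×10^-7 F.
V = 710.5 V  (the unit combination reduces to kg·m²/(A·s³) = V)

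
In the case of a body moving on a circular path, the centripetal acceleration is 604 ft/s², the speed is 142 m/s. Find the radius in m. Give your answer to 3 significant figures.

110 m

Rearranging: r = v²/a.
a = 604 ft/s² = 184.1 m/s²; v = 142 m/s.
r = 109.5 m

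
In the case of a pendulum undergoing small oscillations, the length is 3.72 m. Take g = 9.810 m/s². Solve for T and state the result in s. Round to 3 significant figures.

Directly: T = 2π√(L/g).
L = 3.72 m; g = 9.810 m/s².
T = 3.869 s

3.87 s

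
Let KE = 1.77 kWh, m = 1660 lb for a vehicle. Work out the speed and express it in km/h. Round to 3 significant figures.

Rearranging KE = ½mv² for v: v = √(2·KE/m).
KE = 1.77 kWh = 6.372×10^6 J; m = 1660 lb = 753.0 kg.
v = 130.1 m/s
130.1 m/s × (1 km/h / 0.2778 m/s) = 468.3 km/h

468 km/h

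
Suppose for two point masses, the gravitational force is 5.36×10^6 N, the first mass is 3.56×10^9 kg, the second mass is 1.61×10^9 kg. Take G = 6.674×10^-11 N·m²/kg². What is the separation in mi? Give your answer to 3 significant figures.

From Newton's law of gravitation: r = √(G·m₁m₂/F).
F = 5.36×10^6 N; m₁ = 3.56×10^9 kg; m₂ = 1.61×10^9 kg; G = 6.674×10^-11 N·m²/kg².
r = 8.448 m
8.448 m × (1 mi / 1609 m) = 0.005249 mi

0.00525 mi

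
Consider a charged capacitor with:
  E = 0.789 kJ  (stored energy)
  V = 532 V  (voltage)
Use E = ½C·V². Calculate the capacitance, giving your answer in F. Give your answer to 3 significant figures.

Solving E = ½C·V² for C: C = 2E/V².
E = 0.789 kJ = 789.0 J; V = 532 V.
C = 0.005575 F

0.00558 F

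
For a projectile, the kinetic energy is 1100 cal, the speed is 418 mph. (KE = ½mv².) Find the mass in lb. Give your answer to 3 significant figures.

0.581 lb

Rearranging: m = 2·KE/v².
KE = 1100 cal = 4602 J; v = 418 mph = 186.9 m/s.
m = 0.2636 kg
0.2636 kg × (1 lb / 0.4536 kg) = 0.5812 lb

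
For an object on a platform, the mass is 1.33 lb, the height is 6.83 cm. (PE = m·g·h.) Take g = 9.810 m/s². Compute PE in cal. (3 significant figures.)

0.0966 cal

Directly: PE = mgh.
m = 1.33 lb = 0.6033 kg; h = 6.83 cm = 0.06830 m; g = 9.810 m/s².
PE = 0.4042 J
0.4042 J × (1 cal / 4.184 J) = 0.09661 cal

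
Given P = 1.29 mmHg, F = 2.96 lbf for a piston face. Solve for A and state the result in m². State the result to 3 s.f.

Solving P = F/A for A: A = F/P.
P = 1.29 mmHg = 172.0 Pa; F = 2.96 lbf = 13.17 N.
A = 0.07656 m²

0.0766 m²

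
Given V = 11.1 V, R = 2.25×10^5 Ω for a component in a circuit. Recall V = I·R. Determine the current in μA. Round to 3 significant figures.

Rearranging: I = V/R.
V = 11.1 V; R = 2.25×10^5 Ω.
I = 4.933×10^-5 A
4.933×10^-5 A × (1 μA / 1.000×10^-6 A) = 49.33 μA

49.3 μA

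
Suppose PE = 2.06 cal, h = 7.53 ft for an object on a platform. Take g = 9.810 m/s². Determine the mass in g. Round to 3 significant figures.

383 g

Rearranging: m = PE/(g·h).
PE = 2.06 cal = 8.619 J; h = 7.53 ft = 2.295 m; g = 9.810 m/s².
m = 0.3828 kg
0.3828 kg × (1 g / 0.001000 kg) = 382.8 g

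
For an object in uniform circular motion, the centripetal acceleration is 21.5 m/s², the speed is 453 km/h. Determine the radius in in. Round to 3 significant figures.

Rearranging a = v²/r for r: r = v²/a.
a = 21.5 m/s²; v = 453 km/h = 125.8 m/s.
r = 736.5 m
736.5 m × (1 in / 0.02540 m) = 28995 in

29000 in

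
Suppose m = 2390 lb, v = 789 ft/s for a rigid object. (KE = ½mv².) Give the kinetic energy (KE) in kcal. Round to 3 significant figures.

7490 kcal

Directly: KE = ½mv².
m = 2390 lb = 1084 kg; v = 789 ft/s = 240.5 m/s.
KE = 3.135×10^7 J  (the unit combination reduces to kg·m²/s² = J)
3.135×10^7 J × (1 kcal / 4184 J) = 7492 kcal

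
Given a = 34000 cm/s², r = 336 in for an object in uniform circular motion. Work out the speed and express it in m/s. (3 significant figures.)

53.9 m/s

Rearranging: v = √(a·r).
a = 34000 cm/s² = 340.0 m/s²; r = 336 in = 8.534 m.
v = 53.87 m/s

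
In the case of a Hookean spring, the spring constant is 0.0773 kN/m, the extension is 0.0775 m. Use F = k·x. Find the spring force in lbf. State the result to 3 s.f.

Directly: F = kx.
k = 0.0773 kN/m = 77.30 N/m; x = 0.0775 m.
F = 5.991 N
5.991 N × (1 lbf / 4.448 N) = 1.347 lbf

1.35 lbf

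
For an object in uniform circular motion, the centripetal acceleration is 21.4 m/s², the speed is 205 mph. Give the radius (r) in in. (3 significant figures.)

15500 in

Rearranging a = v²/r for r: r = v²/a.
a = 21.4 m/s²; v = 205 mph = 91.64 m/s.
r = 392.5 m
392.5 m × (1 in / 0.02540 m) = 15451 in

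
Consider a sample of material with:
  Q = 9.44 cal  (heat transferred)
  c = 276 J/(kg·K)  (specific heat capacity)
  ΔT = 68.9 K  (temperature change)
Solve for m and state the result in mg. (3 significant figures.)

2080 mg

Rearranging Q = m·c·ΔT for m: m = Q/(c·ΔT).
Q = 9.44 cal = 39.50 J; c = 276 J/(kg·K); ΔT = 68.9 K.
m = 0.002077 kg
0.002077 kg × (1 mg / 1.000×10^-6 kg) = 2077 mg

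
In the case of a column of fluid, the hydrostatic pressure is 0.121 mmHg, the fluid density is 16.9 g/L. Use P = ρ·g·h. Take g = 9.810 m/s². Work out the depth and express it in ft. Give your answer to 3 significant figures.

0.319 ft

Solving P = ρ·g·h for h: h = P/(ρ·g).
P = 0.121 mmHg = 16.13 Pa; ρ = 16.9 g/L = 16.90 kg/m³; g = 9.810 m/s².
h = 0.09730 m
0.09730 m × (1 ft / 0.3048 m) = 0.3192 ft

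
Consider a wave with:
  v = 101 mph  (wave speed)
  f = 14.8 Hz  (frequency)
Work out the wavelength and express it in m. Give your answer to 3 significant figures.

Solving v = f·λ for λ: λ = v/f.
v = 101 mph = 45.15 m/s; f = 14.8 Hz.
λ = 3.051 m

3.05 m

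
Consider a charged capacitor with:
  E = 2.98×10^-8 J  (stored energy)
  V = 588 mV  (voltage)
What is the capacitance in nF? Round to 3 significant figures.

Solving E = ½C·V² for C: C = 2E/V².
E = 2.98×10^-8 J; V = 588 mV = 0.5880 V.
C = 1.724×10^-7 F
1.724×10^-7 F × (1 nF / 1.000×10^-9 F) = 172.4 nF

172 nF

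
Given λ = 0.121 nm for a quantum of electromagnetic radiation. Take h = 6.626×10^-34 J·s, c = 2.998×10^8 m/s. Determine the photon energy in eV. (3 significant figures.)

Directly: E = hc/λ.
λ = 0.121 nm = 1.210×10^-10 m; h = 6.626×10^-34 J·s; c = 2.998×10^8 m/s.
E = 1.642×10^-15 J
1.642×10^-15 J × (1 eV / 1.602×10^-19 J) = 10247 eV

10200 eV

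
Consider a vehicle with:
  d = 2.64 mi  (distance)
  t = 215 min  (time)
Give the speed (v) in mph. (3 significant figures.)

v is given directly by: v = d/t.
d = 2.64 mi = 4249 m; t = 215 min = 12900 s.
v = 0.3294 m/s
0.3294 m/s × (1 mph / 0.4470 m/s) = 0.7367 mph

0.737 mph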